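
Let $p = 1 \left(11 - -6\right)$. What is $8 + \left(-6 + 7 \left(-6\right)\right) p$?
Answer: $-808$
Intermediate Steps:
$p = 17$ ($p = 1 \left(11 + 6\right) = 1 \cdot 17 = 17$)
$8 + \left(-6 + 7 \left(-6\right)\right) p = 8 + \left(-6 + 7 \left(-6\right)\right) 17 = 8 + \left(-6 - 42\right) 17 = 8 - 816 = -808$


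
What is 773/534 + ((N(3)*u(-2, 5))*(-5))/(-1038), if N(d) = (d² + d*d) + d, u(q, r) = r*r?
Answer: 183677/46191 ≈ 3.9765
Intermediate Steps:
u(q, r) = r²
N(d) = d + 2*d² (N(d) = (d² + d²) + d = 2*d² + d = d + 2*d²)
773/534 + ((N(3)*u(-2, 5))*(-5))/(-1038) = 773/534 + (((3*(1 + 2*3))*5²)*(-5))/(-1038) = 773*(1/534) + (((3*(1 + 6))*25)*(-5))*(-1/1038) = 773/534 + (((3*7)*25)*(-5))*(-1/1038) = 773/534 + ((21*25)*(-5))*(-1/1038) = 773/534 + (525*(-5))*(-1/1038) = 773/534 - 2625*(-1/1038) = 773/534 + 875/346 = 183677/46191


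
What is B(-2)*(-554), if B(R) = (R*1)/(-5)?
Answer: -1108/5 ≈ -221.60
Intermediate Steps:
B(R) = -R/5 (B(R) = R*(-1/5) = -R/5)
B(-2)*(-554) = -1/5*(-2)*(-554) = (2/5)*(-554) = -1108/5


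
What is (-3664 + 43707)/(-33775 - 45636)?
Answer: -40043/79411 ≈ -0.50425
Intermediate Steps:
(-3664 + 43707)/(-33775 - 45636) = 40043/(-79411) = 40043*(-1/79411) = -40043/79411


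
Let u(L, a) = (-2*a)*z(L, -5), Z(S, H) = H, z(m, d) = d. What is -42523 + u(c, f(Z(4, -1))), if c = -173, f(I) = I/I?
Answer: -42513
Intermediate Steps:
f(I) = 1
u(L, a) = 10*a (u(L, a) = -2*a*(-5) = 10*a)
-42523 + u(c, f(Z(4, -1))) = -42523 + 10*1 = -42523 + 10 = -42513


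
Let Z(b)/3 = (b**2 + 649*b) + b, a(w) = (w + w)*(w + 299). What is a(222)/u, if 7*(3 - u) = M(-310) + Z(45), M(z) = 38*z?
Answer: -404817/20506 ≈ -19.741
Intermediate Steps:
a(w) = 2*w*(299 + w) (a(w) = (2*w)*(299 + w) = 2*w*(299 + w))
Z(b) = 3*b**2 + 1950*b (Z(b) = 3*((b**2 + 649*b) + b) = 3*(b**2 + 650*b) = 3*b**2 + 1950*b)
u = -82024/7 (u = 3 - (38*(-310) + 3*45*(650 + 45))/7 = 3 - (-11780 + 3*45*695)/7 = 3 - (-11780 + 93825)/7 = 3 - 1/7*82045 = 3 - 82045/7 = -82024/7 ≈ -11718.)
a(222)/u = (2*222*(299 + 222))/(-82024/7) = (2*222*521)*(-7/82024) = 231324*(-7/82024) = -404817/20506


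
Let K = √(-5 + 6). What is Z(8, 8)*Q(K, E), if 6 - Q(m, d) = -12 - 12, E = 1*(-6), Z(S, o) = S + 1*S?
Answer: 480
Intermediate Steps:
Z(S, o) = 2*S (Z(S, o) = S + S = 2*S)
E = -6
K = 1 (K = √1 = 1)
Q(m, d) = 30 (Q(m, d) = 6 - (-12 - 12) = 6 - 1*(-24) = 6 + 24 = 30)
Z(8, 8)*Q(K, E) = (2*8)*30 = 16*30 = 480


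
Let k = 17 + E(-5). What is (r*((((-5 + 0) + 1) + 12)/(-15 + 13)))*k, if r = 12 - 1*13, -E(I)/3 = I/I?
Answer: 56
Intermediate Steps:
E(I) = -3 (E(I) = -3*I/I = -3*1 = -3)
r = -1 (r = 12 - 13 = -1)
k = 14 (k = 17 - 3 = 14)
(r*((((-5 + 0) + 1) + 12)/(-15 + 13)))*k = -(((-5 + 0) + 1) + 12)/(-15 + 13)*14 = -((-5 + 1) + 12)/(-2)*14 = -(-4 + 12)*(-1)/2*14 = -8*(-1)/2*14 = -1*(-4)*14 = 4*14 = 56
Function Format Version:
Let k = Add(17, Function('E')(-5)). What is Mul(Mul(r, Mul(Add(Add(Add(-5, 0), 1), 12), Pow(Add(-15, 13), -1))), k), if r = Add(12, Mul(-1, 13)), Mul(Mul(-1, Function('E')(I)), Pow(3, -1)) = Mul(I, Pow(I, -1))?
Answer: 56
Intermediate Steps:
Function('E')(I) = -3 (Function('E')(I) = Mul(-3, Mul(I, Pow(I, -1))) = Mul(-3, 1) = -3)
r = -1 (r = Add(12, -13) = -1)
k = 14 (k = Add(17, -3) = 14)
Mul(Mul(r, Mul(Add(Add(Add(-5, 0), 1), 12), Pow(Add(-15, 13), -1))), k) = Mul(Mul(-1, Mul(Add(Add(Add(-5, 0), 1), 12), Pow(Add(-15, 13), -1))), 14) = Mul(Mul(-1, Mul(Add(Add(-5, 1), 12), Pow(-2, -1))), 14) = Mul(Mul(-1, Mul(Add(-4, 12), Rational(-1, 2))), 14) = Mul(Mul(-1, Mul(8, Rational(-1, 2))), 14) = Mul(Mul(-1, -4), 14) = Mul(4, 14) = 56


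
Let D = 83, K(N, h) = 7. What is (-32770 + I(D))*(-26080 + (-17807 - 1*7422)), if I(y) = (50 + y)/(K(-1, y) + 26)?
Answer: 18493080531/11 ≈ 1.6812e+9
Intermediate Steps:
I(y) = 50/33 + y/33 (I(y) = (50 + y)/(7 + 26) = (50 + y)/33 = (50 + y)*(1/33) = 50/33 + y/33)
(-32770 + I(D))*(-26080 + (-17807 - 1*7422)) = (-32770 + (50/33 + (1/33)*83))*(-26080 + (-17807 - 1*7422)) = (-32770 + (50/33 + 83/33))*(-26080 + (-17807 - 7422)) = (-32770 + 133/33)*(-26080 - 25229) = -1081277/33*(-51309) = 18493080531/11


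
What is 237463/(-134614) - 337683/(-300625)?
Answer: -25930455013/40468333750 ≈ -0.64076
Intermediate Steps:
237463/(-134614) - 337683/(-300625) = 237463*(-1/134614) - 337683*(-1/300625) = -237463/134614 + 337683/300625 = -25930455013/40468333750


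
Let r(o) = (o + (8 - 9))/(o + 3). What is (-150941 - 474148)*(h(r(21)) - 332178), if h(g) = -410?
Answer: 207897100332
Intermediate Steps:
r(o) = (-1 + o)/(3 + o) (r(o) = (o - 1)/(3 + o) = (-1 + o)/(3 + o))
(-150941 - 474148)*(h(r(21)) - 332178) = (-150941 - 474148)*(-410 - 332178) = -625089*(-332588) = 207897100332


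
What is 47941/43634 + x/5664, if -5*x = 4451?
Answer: 581737093/617857440 ≈ 0.94154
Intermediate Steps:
x = -4451/5 (x = -⅕*4451 = -4451/5 ≈ -890.20)
47941/43634 + x/5664 = 47941/43634 - 4451/5/5664 = 47941*(1/43634) - 4451/5*1/5664 = 47941/43634 - 4451/28320 = 581737093/617857440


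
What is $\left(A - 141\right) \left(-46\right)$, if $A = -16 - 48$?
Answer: $9430$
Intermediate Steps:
$A = -64$
$\left(A - 141\right) \left(-46\right) = \left(-64 - 141\right) \left(-46\right) = \left(-205\right) \left(-46\right) = 9430$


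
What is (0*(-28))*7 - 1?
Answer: -1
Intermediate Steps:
(0*(-28))*7 - 1 = 0*7 - 1 = 0 - 1 = -1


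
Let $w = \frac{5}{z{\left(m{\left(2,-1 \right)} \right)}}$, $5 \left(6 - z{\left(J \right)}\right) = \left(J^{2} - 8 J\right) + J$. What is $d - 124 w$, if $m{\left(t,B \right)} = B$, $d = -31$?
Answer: $- \frac{1891}{11} \approx -171.91$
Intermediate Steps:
$z{\left(J \right)} = 6 - \frac{J^{2}}{5} + \frac{7 J}{5}$ ($z{\left(J \right)} = 6 - \frac{\left(J^{2} - 8 J\right) + J}{5} = 6 - \frac{J^{2} - 7 J}{5} = 6 - \left(- \frac{7 J}{5} + \frac{J^{2}}{5}\right) = 6 - \frac{J^{2}}{5} + \frac{7 J}{5}$)
$w = \frac{25}{22}$ ($w = \frac{5}{6 - \frac{\left(-1\right)^{2}}{5} + \frac{7}{5} \left(-1\right)} = \frac{5}{6 - \frac{1}{5} - \frac{7}{5}} = \frac{5}{\frac{22}{5}} = 5 \cdot \frac{5}{22} = \frac{25}{22} \approx 1.1364$)
$d - 124 w = -31 - \frac{1550}{11} = - \frac{1891}{11}$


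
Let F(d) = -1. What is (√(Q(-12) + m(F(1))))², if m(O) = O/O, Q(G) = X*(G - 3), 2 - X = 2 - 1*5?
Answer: -74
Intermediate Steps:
X = 5 (X = 2 - (2 - 1*5) = 2 - (2 - 5) = 2 - 1*(-3) = 2 + 3 = 5)
Q(G) = -15 + 5*G (Q(G) = 5*(G - 3) = 5*(-3 + G) = -15 + 5*G)
m(O) = 1
(√(Q(-12) + m(F(1))))² = (√((-15 + 5*(-12)) + 1))² = (√((-15 - 60) + 1))² = (√(-75 + 1))² = (√(-74))² = (I*√74)² = -74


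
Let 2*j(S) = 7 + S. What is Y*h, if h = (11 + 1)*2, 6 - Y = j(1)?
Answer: 48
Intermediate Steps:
j(S) = 7/2 + S/2 (j(S) = (7 + S)/2 = 7/2 + S/2)
Y = 2 (Y = 6 - (7/2 + (½)*1) = 6 - (7/2 + ½) = 6 - 1*4 = 6 - 4 = 2)
h = 24 (h = 12*2 = 24)
Y*h = 2*24 = 48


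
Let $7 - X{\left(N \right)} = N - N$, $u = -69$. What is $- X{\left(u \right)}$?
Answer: $-7$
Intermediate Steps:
$X{\left(N \right)} = 7$ ($X{\left(N \right)} = 7 - \left(N - N\right) = 7 - 0 = 7 + 0 = 7$)
$- X{\left(u \right)} = \left(-1\right) 7 = -7$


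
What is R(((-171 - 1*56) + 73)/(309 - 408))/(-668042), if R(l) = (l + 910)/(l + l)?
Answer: -293/668042 ≈ -0.00043860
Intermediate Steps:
R(l) = (910 + l)/(2*l) (R(l) = (910 + l)/((2*l)) = (910 + l)*(1/(2*l)) = (910 + l)/(2*l))
R(((-171 - 1*56) + 73)/(309 - 408))/(-668042) = ((910 + ((-171 - 1*56) + 73)/(309 - 408))/(2*((((-171 - 1*56) + 73)/(309 - 408)))))/(-668042) = ((910 + ((-171 - 56) + 73)/(-99))/(2*((((-171 - 56) + 73)/(-99)))))*(-1/668042) = ((910 + (-227 + 73)*(-1/99))/(2*(((-227 + 73)*(-1/99)))))*(-1/668042) = ((910 - 154*(-1/99))/(2*((-154*(-1/99)))))*(-1/668042) = ((910 + 14/9)/(2*(14/9)))*(-1/668042) = ((½)*(9/14)*(8204/9))*(-1/668042) = 293*(-1/668042) = -293/668042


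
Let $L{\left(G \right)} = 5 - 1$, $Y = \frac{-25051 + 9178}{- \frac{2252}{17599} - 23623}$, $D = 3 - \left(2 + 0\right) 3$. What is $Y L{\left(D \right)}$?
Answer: $\frac{372465236}{138581143} \approx 2.6877$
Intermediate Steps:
$D = -3$ ($D = 3 - 2 \cdot 3 = 3 - 6 = -3$)
$Y = \frac{93116309}{138581143}$ ($Y = - \frac{15873}{\left(-2252\right) \frac{1}{17599} - 23623} = - \frac{15873}{- \frac{2252}{17599} - 23623} = - \frac{15873}{- \frac{415743429}{17599}} = \left(-15873\right) \left(- \frac{17599}{415743429}\right) = \frac{93116309}{138581143} \approx 0.67193$)
$L{\left(G \right)} = 4$
$Y L{\left(D \right)} = \frac{93116309}{138581143} \cdot 4 = \frac{372465236}{138581143}$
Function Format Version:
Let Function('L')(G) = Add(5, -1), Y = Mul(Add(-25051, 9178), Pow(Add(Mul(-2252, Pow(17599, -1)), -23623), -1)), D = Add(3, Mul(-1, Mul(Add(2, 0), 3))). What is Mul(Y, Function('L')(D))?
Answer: Rational(372465236, 138581143) ≈ 2.6877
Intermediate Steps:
D = -3 (D = Add(3, Mul(-1, Mul(2, 3))) = Add(3, Mul(-1, 6)) = Add(3, -6) = -3)
Y = Rational(93116309, 138581143) (Y = Mul(-15873, Pow(Add(Mul(-2252, Rational(1, 17599)), -23623), -1)) = Mul(-15873, Pow(Add(Rational(-2252, 17599), -23623), -1)) = Mul(-15873, Pow(Rational(-415743429, 17599), -1)) = Mul(-15873, Rational(-17599, 415743429)) = Rational(93116309, 138581143) ≈ 0.67193)
Function('L')(G) = 4
Mul(Y, Function('L')(D)) = Mul(Rational(93116309, 138581143), 4) = Rational(372465236, 138581143)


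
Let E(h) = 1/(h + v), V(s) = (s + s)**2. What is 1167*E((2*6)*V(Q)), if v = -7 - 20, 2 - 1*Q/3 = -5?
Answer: 389/7047 ≈ 0.055201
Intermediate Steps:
Q = 21 (Q = 6 - 3*(-5) = 6 + 15 = 21)
V(s) = 4*s**2 (V(s) = (2*s)**2 = 4*s**2)
v = -27
E(h) = 1/(-27 + h) (E(h) = 1/(h - 27) = 1/(-27 + h))
1167*E((2*6)*V(Q)) = 1167/(-27 + (2*6)*(4*21**2)) = 1167/(-27 + 12*(4*441)) = 1167/(-27 + 12*1764) = 1167/(-27 + 21168) = 1167/21141 = 1167*(1/21141) = 389/7047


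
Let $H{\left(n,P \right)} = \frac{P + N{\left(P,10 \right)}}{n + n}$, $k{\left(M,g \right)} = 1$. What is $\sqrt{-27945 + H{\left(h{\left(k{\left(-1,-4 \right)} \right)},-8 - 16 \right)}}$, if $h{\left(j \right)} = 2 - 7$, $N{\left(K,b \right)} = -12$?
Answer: $\frac{57 i \sqrt{215}}{5} \approx 167.16 i$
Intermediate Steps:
$h{\left(j \right)} = -5$
$H{\left(n,P \right)} = \frac{-12 + P}{2 n}$ ($H{\left(n,P \right)} = \frac{P - 12}{n + n} = \frac{-12 + P}{2 n}$)
$\sqrt{-27945 + H{\left(h{\left(k{\left(-1,-4 \right)} \right)},-8 - 16 \right)}} = \sqrt{-27945 + \frac{-12 - 24}{2 \left(-5\right)}} = \sqrt{-27945 + \frac{1}{2} \left(- \frac{1}{5}\right) \left(-12 - 24\right)} = \sqrt{-27945 + \frac{1}{2} \left(- \frac{1}{5}\right) \left(-36\right)} = \sqrt{-27945 + \frac{18}{5}} = \sqrt{- \frac{139707}{5}} = \frac{57 i \sqrt{215}}{5}$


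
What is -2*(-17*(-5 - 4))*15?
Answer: -4590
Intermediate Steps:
-2*(-17*(-5 - 4))*15 = -2*(-17*(-9))*15 = -306*15 = -2*2295 = -4590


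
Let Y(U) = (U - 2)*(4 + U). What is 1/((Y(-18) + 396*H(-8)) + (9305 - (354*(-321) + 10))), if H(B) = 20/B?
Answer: 1/122219 ≈ 8.1820e-6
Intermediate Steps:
Y(U) = (-2 + U)*(4 + U)
1/((Y(-18) + 396*H(-8)) + (9305 - (354*(-321) + 10))) = 1/(((-8 + (-18)² + 2*(-18)) + 396*(20/(-8))) + (9305 - (354*(-321) + 10))) = 1/(((-8 + 324 - 36) + 396*(20*(-⅛))) + (9305 - (-113634 + 10))) = 1/((280 + 396*(-5/2)) + (9305 - 1*(-113624))) = 1/((280 - 990) + (9305 + 113624)) = 1/(-710 + 122929) = 1/122219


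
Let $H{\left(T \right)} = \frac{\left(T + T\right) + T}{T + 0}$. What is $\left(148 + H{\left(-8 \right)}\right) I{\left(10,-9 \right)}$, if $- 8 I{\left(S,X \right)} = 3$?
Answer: $- \frac{453}{8} \approx -56.625$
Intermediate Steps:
$I{\left(S,X \right)} = - \frac{3}{8}$ ($I{\left(S,X \right)} = \left(- \frac{1}{8}\right) 3 = - \frac{3}{8}$)
$H{\left(T \right)} = 3$ ($H{\left(T \right)} = \frac{2 T + T}{T} = \frac{3 T}{T} = 3$)
$\left(148 + H{\left(-8 \right)}\right) I{\left(10,-9 \right)} = \left(148 + 3\right) \left(- \frac{3}{8}\right) = 151 \left(- \frac{3}{8}\right) = - \frac{453}{8}$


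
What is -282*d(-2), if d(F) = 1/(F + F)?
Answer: 141/2 ≈ 70.500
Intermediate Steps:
d(F) = 1/(2*F)
-282*d(-2) = -141/(-2) = -141*(-1)/2 = -282*(-¼) = 141/2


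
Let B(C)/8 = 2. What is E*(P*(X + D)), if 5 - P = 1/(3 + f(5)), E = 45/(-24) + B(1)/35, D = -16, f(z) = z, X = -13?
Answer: 449007/2240 ≈ 200.45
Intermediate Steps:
B(C) = 16 (B(C) = 8*2 = 16)
E = -397/280 (E = 45/(-24) + 16/35 = 45*(-1/24) + 16*(1/35) = -15/8 + 16/35 = -397/280 ≈ -1.4179)
P = 39/8 (P = 5 - 1/(3 + 5) = 5 - 1/8 = 5 - 1*⅛ = 5 - ⅛ = 39/8 ≈ 4.8750)
E*(P*(X + D)) = -15483*(-13 - 16)/2240 = -15483*(-29)/2240 = -397/280*(-1131/8) = 449007/2240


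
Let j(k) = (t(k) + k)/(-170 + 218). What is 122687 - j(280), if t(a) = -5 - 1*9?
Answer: 2944355/24 ≈ 1.2268e+5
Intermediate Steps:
t(a) = -14 (t(a) = -5 - 9 = -14)
j(k) = -7/24 + k/48 (j(k) = (-14 + k)/(-170 + 218) = (-14 + k)/48 = (-14 + k)*(1/48) = -7/24 + k/48)
122687 - j(280) = 122687 - (-7/24 + (1/48)*280) = 122687 - (-7/24 + 35/6) = 122687 - 1*133/24 = 122687 - 133/24 = 2944355/24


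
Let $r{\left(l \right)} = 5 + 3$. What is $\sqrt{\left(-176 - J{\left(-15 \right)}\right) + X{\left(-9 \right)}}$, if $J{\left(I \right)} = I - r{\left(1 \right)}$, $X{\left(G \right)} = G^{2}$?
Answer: $6 i \sqrt{2} \approx 8.4853 i$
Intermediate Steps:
$r{\left(l \right)} = 8$
$J{\left(I \right)} = -8 + I$ ($J{\left(I \right)} = I - 8 = -8 + I$)
$\sqrt{\left(-176 - J{\left(-15 \right)}\right) + X{\left(-9 \right)}} = \sqrt{\left(-176 - \left(-8 - 15\right)\right) + \left(-9\right)^{2}} = \sqrt{\left(-176 - -23\right) + 81} = \sqrt{\left(-176 + 23\right) + 81} = \sqrt{-153 + 81} = \sqrt{-72} = 6 i \sqrt{2}$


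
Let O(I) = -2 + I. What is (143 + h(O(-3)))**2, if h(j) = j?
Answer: 19044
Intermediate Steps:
(143 + h(O(-3)))**2 = (143 + (-2 - 3))**2 = (143 - 5)**2 = 138**2 = 19044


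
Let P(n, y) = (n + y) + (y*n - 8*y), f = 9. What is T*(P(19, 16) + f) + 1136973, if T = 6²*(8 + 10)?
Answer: 1279533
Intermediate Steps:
P(n, y) = n - 7*y + n*y (P(n, y) = (n + y) + (n*y - 8*y) = (n + y) + (-8*y + n*y) = n - 7*y + n*y)
T = 648 (T = 36*18 = 648)
T*(P(19, 16) + f) + 1136973 = 648*((19 - 7*16 + 19*16) + 9) + 1136973 = 648*((19 - 112 + 304) + 9) + 1136973 = 648*(211 + 9) + 1136973 = 648*220 + 1136973 = 142560 + 1136973 = 1279533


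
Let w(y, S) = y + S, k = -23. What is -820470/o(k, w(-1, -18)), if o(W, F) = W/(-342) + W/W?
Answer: -56120148/73 ≈ -7.6877e+5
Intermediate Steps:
w(y, S) = S + y
o(W, F) = 1 - W/342 (o(W, F) = W*(-1/342) + 1 = -W/342 + 1 = 1 - W/342)
-820470/o(k, w(-1, -18)) = -820470/(1 - 1/342*(-23)) = -820470/(1 + 23/342) = -820470/365/342 = -820470*342/365 = -56120148/73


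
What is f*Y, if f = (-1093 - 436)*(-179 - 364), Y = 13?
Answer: 10793211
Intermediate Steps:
f = 830247 (f = -1529*(-543) = 830247)
f*Y = 830247*13 = 10793211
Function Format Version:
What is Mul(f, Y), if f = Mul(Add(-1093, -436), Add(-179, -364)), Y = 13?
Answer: 10793211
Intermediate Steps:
f = 830247 (f = Mul(-1529, -543) = 830247)
Mul(f, Y) = Mul(830247, 13) = 10793211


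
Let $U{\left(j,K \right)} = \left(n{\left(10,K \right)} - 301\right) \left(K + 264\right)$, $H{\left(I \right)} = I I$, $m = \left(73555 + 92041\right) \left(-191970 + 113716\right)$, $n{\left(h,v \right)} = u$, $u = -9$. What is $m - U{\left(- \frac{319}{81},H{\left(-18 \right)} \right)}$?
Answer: $-12958367104$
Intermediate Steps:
$n{\left(h,v \right)} = -9$
$m = -12958549384$ ($m = 165596 \left(-78254\right) = -12958549384$)
$H{\left(I \right)} = I^{2}$
$U{\left(j,K \right)} = -81840 - 310 K$ ($U{\left(j,K \right)} = \left(-9 - 301\right) \left(K + 264\right) = - 310 \left(264 + K\right) = -81840 - 310 K$)
$m - U{\left(- \frac{319}{81},H{\left(-18 \right)} \right)} = -12958549384 - \left(-81840 - 310 \left(-18\right)^{2}\right) = -12958549384 - \left(-81840 - 100440\right) = -12958549384 - -182280 = -12958549384 + 182280 = -12958367104$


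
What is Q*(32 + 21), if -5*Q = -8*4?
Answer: 1696/5 ≈ 339.20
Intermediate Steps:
Q = 32/5 (Q = -(-8)*4/5 = -⅕*(-32) = 32/5 ≈ 6.4000)
Q*(32 + 21) = 32*(32 + 21)/5 = (32/5)*53 = 1696/5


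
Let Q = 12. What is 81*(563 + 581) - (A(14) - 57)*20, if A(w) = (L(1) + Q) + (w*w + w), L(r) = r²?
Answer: 89344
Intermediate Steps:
A(w) = 13 + w + w² (A(w) = (1² + 12) + (w*w + w) = (1 + 12) + (w² + w) = 13 + (w + w²) = 13 + w + w²)
81*(563 + 581) - (A(14) - 57)*20 = 81*(563 + 581) - ((13 + 14 + 14²) - 57)*20 = 81*1144 - ((13 + 14 + 196) - 57)*20 = 92664 - (223 - 57)*20 = 92664 - 166*20 = 92664 - 1*3320 = 92664 - 3320 = 89344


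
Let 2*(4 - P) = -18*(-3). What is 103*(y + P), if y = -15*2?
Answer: -5459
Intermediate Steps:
P = -23 (P = 4 - (-9)*(-3) = 4 - ½*54 = 4 - 27 = -23)
y = -30
103*(y + P) = 103*(-30 - 23) = 103*(-53) = -5459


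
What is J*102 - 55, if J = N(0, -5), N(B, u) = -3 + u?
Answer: -871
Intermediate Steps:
J = -8 (J = -3 - 5 = -8)
J*102 - 55 = -8*102 - 55 = -816 - 55 = -871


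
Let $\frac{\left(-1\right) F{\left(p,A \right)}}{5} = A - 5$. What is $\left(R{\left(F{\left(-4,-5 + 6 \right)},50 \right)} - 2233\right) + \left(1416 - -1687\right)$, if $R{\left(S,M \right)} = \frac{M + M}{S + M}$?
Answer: $\frac{6100}{7} \approx 871.43$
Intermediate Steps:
$F{\left(p,A \right)} = 25 - 5 A$ ($F{\left(p,A \right)} = - 5 \left(A - 5\right) = - 5 \left(-5 + A\right) = 25 - 5 A$)
$R{\left(S,M \right)} = \frac{2 M}{M + S}$
$\left(R{\left(F{\left(-4,-5 + 6 \right)},50 \right)} - 2233\right) + \left(1416 - -1687\right) = \left(2 \cdot 50 \frac{1}{50 + \left(25 - 5 \left(-5 + 6\right)\right)} - 2233\right) + \left(1416 - -1687\right) = \left(2 \cdot 50 \frac{1}{50 + \left(25 - 5\right)} - 2233\right) + \left(1416 + 1687\right) = \left(2 \cdot 50 \frac{1}{50 + \left(25 - 5\right)} - 2233\right) + 3103 = \left(2 \cdot 50 \frac{1}{50 + 20} - 2233\right) + 3103 = \left(2 \cdot 50 \cdot \frac{1}{70} - 2233\right) + 3103 = \left(\frac{10}{7} - 2233\right) + 3103 = - \frac{15621}{7} + 3103 = \frac{6100}{7}$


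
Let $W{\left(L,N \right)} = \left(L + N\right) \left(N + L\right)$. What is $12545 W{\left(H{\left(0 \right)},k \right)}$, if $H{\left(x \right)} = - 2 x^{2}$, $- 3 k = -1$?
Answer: $\frac{12545}{9} \approx 1393.9$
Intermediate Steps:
$k = \frac{1}{3}$ ($k = \left(- \frac{1}{3}\right) \left(-1\right) = \frac{1}{3} \approx 0.33333$)
$W{\left(L,N \right)} = \left(L + N\right)^{2}$ ($W{\left(L,N \right)} = \left(L + N\right) \left(L + N\right) = \left(L + N\right)^{2}$)
$12545 W{\left(H{\left(0 \right)},k \right)} = 12545 \left(- 2 \cdot 0^{2} + \frac{1}{3}\right)^{2} = 12545 \left(\left(-2\right) 0 + \frac{1}{3}\right)^{2} = 12545 \left(0 + \frac{1}{3}\right)^{2} = \frac{12545}{9}$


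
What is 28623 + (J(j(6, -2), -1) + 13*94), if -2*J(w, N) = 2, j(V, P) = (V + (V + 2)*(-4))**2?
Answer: 29844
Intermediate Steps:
j(V, P) = (-8 - 3*V)**2 (j(V, P) = (V + (2 + V)*(-4))**2 = (V + (-8 - 4*V))**2 = (-8 - 3*V)**2)
J(w, N) = -1 (J(w, N) = -1/2*2 = -1)
28623 + (J(j(6, -2), -1) + 13*94) = 28623 + (-1 + 13*94) = 28623 + (-1 + 1222) = 28623 + 1221 = 29844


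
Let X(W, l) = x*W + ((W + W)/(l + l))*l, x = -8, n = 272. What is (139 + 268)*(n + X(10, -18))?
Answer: 82214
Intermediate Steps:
X(W, l) = -7*W (X(W, l) = -8*W + ((W + W)/(l + l))*l = -8*W + ((2*W)/((2*l)))*l = -8*W + ((2*W)*(1/(2*l)))*l = -8*W + (W/l)*l = -8*W + W = -7*W)
(139 + 268)*(n + X(10, -18)) = (139 + 268)*(272 - 7*10) = 407*(272 - 70) = 407*202 = 82214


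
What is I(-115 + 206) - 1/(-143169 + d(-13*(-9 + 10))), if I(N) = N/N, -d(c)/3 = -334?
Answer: 142168/142167 ≈ 1.0000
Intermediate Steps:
d(c) = 1002 (d(c) = -3*(-334) = 1002)
I(N) = 1
I(-115 + 206) - 1/(-143169 + d(-13*(-9 + 10))) = 1 - 1/(-143169 + 1002) = 1 - 1/(-142167) = 1 - 1*(-1/142167) = 1 + 1/142167 = 142168/142167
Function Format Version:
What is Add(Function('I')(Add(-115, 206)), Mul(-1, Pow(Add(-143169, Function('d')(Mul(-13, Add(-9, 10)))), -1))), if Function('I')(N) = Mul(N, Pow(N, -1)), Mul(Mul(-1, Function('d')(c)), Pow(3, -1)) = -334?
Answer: Rational(142168, 142167) ≈ 1.0000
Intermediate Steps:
Function('d')(c) = 1002 (Function('d')(c) = Mul(-3, -334) = 1002)
Function('I')(N) = 1
Add(Function('I')(Add(-115, 206)), Mul(-1, Pow(Add(-143169, Function('d')(Mul(-13, Add(-9, 10)))), -1))) = Add(1, Mul(-1, Pow(Add(-143169, 1002), -1))) = Add(1, Mul(-1, Pow(-142167, -1))) = Add(1, Mul(-1, Rational(-1, 142167))) = Add(1, Rational(1, 142167)) = Rational(142168, 142167)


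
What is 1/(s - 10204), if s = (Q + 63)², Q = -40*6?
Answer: 1/21125 ≈ 4.7337e-5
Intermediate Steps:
Q = -240
s = 31329 (s = (-240 + 63)² = (-177)² = 31329)
1/(s - 10204) = 1/(31329 - 10204) = 1/21125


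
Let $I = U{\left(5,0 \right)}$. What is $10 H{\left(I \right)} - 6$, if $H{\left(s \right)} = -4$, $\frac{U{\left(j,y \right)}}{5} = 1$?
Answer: $-46$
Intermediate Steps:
$U{\left(j,y \right)} = 5$ ($U{\left(j,y \right)} = 5 \cdot 1 = 5$)
$I = 5$
$10 H{\left(I \right)} - 6 = 10 \left(-4\right) - 6 = -40 - 6 = -46$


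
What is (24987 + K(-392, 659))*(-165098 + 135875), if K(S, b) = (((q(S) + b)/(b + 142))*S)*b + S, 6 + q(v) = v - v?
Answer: 483762701483/89 ≈ 5.4355e+9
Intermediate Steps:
q(v) = -6 (q(v) = -6 + (v - v) = -6 + 0 = -6)
K(S, b) = S + S*b*(-6 + b)/(142 + b) (K(S, b) = (((-6 + b)/(b + 142))*S)*b + S = (((-6 + b)/(142 + b))*S)*b + S = (S*(-6 + b)/(142 + b))*b + S = S*b*(-6 + b)/(142 + b) + S = S + S*b*(-6 + b)/(142 + b))
(24987 + K(-392, 659))*(-165098 + 135875) = (24987 - 392*(142 + 659² - 5*659)/(142 + 659))*(-165098 + 135875) = (24987 - 392*(142 + 434281 - 3295)/801)*(-29223) = (24987 - 392*1/801*431128)*(-29223) = (24987 - 169002176/801)*(-29223) = -148987589/801*(-29223) = 483762701483/89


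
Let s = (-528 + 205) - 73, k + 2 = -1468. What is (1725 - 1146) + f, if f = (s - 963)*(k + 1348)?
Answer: 166377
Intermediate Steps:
k = -1470 (k = -2 - 1468 = -1470)
s = -396 (s = -323 - 73 = -396)
f = 165798 (f = (-396 - 963)*(-1470 + 1348) = -1359*(-122) = 165798)
(1725 - 1146) + f = (1725 - 1146) + 165798 = 579 + 165798 = 166377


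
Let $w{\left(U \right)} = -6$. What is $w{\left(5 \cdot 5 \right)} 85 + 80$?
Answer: $-430$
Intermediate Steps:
$w{\left(5 \cdot 5 \right)} 85 + 80 = \left(-6\right) 85 + 80 = -510 + 80 = -430$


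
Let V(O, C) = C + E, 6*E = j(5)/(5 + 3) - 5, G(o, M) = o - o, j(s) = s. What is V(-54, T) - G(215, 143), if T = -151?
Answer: -7283/48 ≈ -151.73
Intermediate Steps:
G(o, M) = 0
E = -35/48 (E = (5/(5 + 3) - 5)/6 = (5/8 - 5)/6 = (1/6)*(-35/8) = -35/48 ≈ -0.72917)
V(O, C) = -35/48 + C (V(O, C) = C - 35/48 = -35/48 + C)
V(-54, T) - G(215, 143) = (-35/48 - 151) - 1*0 = -7283/48 + 0 = -7283/48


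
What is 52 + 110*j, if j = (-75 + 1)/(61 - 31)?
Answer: -658/3 ≈ -219.33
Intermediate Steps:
j = -37/15 (j = -74/30 = -74*1/30 = -37/15 ≈ -2.4667)
52 + 110*j = 52 + 110*(-37/15) = 52 - 814/3 = -658/3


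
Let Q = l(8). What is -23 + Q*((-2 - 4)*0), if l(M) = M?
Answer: -23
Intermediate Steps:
Q = 8
-23 + Q*((-2 - 4)*0) = -23 + 8*((-2 - 4)*0) = -23 + 8*(-6*0) = -23 + 8*0 = -23 + 0 = -23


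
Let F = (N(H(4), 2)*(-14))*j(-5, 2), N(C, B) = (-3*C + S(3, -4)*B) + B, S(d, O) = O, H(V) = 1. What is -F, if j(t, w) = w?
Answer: -252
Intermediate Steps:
N(C, B) = -3*B - 3*C (N(C, B) = (-3*C - 4*B) + B = (-4*B - 3*C) + B = -3*B - 3*C)
F = 252 (F = ((-3*2 - 3*1)*(-14))*2 = ((-6 - 3)*(-14))*2 = -9*(-14)*2 = 126*2 = 252)
-F = -1*252 = -252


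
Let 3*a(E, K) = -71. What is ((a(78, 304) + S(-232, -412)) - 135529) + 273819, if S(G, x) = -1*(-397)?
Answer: 415990/3 ≈ 1.3866e+5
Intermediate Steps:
S(G, x) = 397
a(E, K) = -71/3 (a(E, K) = (1/3)*(-71) = -71/3)
((a(78, 304) + S(-232, -412)) - 135529) + 273819 = ((-71/3 + 397) - 135529) + 273819 = (1120/3 - 135529) + 273819 = -405467/3 + 273819 = 415990/3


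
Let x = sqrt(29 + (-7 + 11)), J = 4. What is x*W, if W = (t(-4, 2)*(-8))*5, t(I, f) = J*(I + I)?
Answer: 1280*sqrt(33) ≈ 7353.0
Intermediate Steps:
t(I, f) = 8*I (t(I, f) = 4*(I + I) = 4*(2*I) = 8*I)
x = sqrt(33) (x = sqrt(29 + 4) = sqrt(33) ≈ 5.7446)
W = 1280 (W = ((8*(-4))*(-8))*5 = -32*(-8)*5 = 256*5 = 1280)
x*W = sqrt(33)*1280 = 1280*sqrt(33)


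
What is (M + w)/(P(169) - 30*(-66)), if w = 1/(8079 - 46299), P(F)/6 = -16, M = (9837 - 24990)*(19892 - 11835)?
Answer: -4666192696621/72006480 ≈ -64802.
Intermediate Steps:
M = -122087721 (M = -15153*8057 = -122087721)
P(F) = -96 (P(F) = 6*(-16) = -96)
w = -1/38220 (w = 1/(-38220) = -1/38220 ≈ -2.6164e-5)
(M + w)/(P(169) - 30*(-66)) = (-122087721 - 1/38220)/(-96 - 30*(-66)) = -4666192696621/(38220*(-96 + 1980)) = -4666192696621/38220/1884 = -4666192696621/38220*1/1884 = -4666192696621/72006480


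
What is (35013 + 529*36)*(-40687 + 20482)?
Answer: -1092221685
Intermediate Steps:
(35013 + 529*36)*(-40687 + 20482) = (35013 + 19044)*(-20205) = 54057*(-20205) = -1092221685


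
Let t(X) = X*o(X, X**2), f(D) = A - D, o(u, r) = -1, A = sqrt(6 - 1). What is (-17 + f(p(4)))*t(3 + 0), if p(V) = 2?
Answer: 57 - 3*sqrt(5) ≈ 50.292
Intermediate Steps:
A = sqrt(5) ≈ 2.2361
f(D) = sqrt(5) - D
t(X) = -X (t(X) = X*(-1) = -X)
(-17 + f(p(4)))*t(3 + 0) = (-17 + (sqrt(5) - 1*2))*(-(3 + 0)) = (-17 + (sqrt(5) - 2))*(-1*3) = (-17 + (-2 + sqrt(5)))*(-3) = (-19 + sqrt(5))*(-3) = 57 - 3*sqrt(5)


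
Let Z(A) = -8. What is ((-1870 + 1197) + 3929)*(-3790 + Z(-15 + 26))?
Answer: -12366288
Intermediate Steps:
((-1870 + 1197) + 3929)*(-3790 + Z(-15 + 26)) = ((-1870 + 1197) + 3929)*(-3790 - 8) = (-673 + 3929)*(-3798) = 3256*(-3798) = -12366288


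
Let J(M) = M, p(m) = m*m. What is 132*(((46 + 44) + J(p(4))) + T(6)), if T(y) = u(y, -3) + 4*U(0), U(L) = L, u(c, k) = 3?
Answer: 14388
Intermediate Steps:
p(m) = m²
T(y) = 3 (T(y) = 3 + 4*0 = 3 + 0 = 3)
132*(((46 + 44) + J(p(4))) + T(6)) = 132*(((46 + 44) + 4²) + 3) = 132*((90 + 16) + 3) = 132*(106 + 3) = 132*109 = 14388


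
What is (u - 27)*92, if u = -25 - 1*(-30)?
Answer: -2024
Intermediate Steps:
u = 5 (u = -25 + 30 = 5)
(u - 27)*92 = (5 - 27)*92 = -22*92 = -2024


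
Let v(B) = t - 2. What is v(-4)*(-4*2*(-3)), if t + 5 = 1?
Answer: -144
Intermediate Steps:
t = -4 (t = -5 + 1 = -4)
v(B) = -6 (v(B) = -4 - 2 = -6)
v(-4)*(-4*2*(-3)) = -6*(-4*2)*(-3) = -(-48)*(-3) = -6*24 = -144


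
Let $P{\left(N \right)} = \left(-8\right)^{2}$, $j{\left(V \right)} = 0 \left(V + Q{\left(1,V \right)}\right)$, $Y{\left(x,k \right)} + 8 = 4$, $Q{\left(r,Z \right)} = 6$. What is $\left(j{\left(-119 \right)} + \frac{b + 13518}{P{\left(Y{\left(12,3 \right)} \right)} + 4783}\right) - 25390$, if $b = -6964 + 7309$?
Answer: $- \frac{123051467}{4847} \approx -25387.0$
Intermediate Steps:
$Y{\left(x,k \right)} = -4$ ($Y{\left(x,k \right)} = -8 + 4 = -4$)
$j{\left(V \right)} = 0$ ($j{\left(V \right)} = 0 \left(V + 6\right) = 0 \left(6 + V\right) = 0$)
$P{\left(N \right)} = 64$
$b = 345$
$\left(j{\left(-119 \right)} + \frac{b + 13518}{P{\left(Y{\left(12,3 \right)} \right)} + 4783}\right) - 25390 = \left(0 + \frac{345 + 13518}{64 + 4783}\right) - 25390 = \left(0 + \frac{13863}{4847}\right) - 25390 = \frac{13863}{4847} - 25390 = - \frac{123051467}{4847}$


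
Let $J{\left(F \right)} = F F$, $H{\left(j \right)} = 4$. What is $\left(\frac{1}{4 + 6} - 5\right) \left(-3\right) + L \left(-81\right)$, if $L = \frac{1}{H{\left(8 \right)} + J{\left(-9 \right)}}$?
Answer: $\frac{2337}{170} \approx 13.747$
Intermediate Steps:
$J{\left(F \right)} = F^{2}$
$L = \frac{1}{85}$ ($L = \frac{1}{4 + \left(-9\right)^{2}} = \frac{1}{4 + 81} = \frac{1}{85} \approx 0.011765$)
$\left(\frac{1}{4 + 6} - 5\right) \left(-3\right) + L \left(-81\right) = \left(\frac{1}{4 + 6} - 5\right) \left(-3\right) + \frac{1}{85} \left(-81\right) = \left(\frac{1}{10} - 5\right) \left(-3\right) - \frac{81}{85} = \left(- \frac{49}{10}\right) \left(-3\right) - \frac{81}{85} = \frac{147}{10} - \frac{81}{85} = \frac{2337}{170}$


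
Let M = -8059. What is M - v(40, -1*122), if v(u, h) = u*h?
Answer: -3179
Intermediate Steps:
v(u, h) = h*u
M - v(40, -1*122) = -8059 - (-1*122)*40 = -8059 - (-122)*40 = -8059 - 1*(-4880) = -8059 + 4880 = -3179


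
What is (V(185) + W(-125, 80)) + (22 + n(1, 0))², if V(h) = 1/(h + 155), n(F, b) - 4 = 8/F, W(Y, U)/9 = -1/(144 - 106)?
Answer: 7466249/6460 ≈ 1155.8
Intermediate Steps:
W(Y, U) = -9/38 (W(Y, U) = 9*(-1/(144 - 106)) = 9*(-1/38) = -9/38)
n(F, b) = 4 + 8/F
V(h) = 1/(155 + h)
(V(185) + W(-125, 80)) + (22 + n(1, 0))² = (1/(155 + 185) - 9/38) + (22 + (4 + 8/1))² = (1/340 - 9/38) + (22 + (4 + 8*1))² = (1/340 - 9/38) + (22 + (4 + 8))² = -1511/6460 + (22 + 12)² = -1511/6460 + 34² = -1511/6460 + 1156 = 7466249/6460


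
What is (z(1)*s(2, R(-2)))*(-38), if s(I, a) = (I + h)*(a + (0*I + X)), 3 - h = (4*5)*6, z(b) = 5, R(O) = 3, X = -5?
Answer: -43700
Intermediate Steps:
h = -117 (h = 3 - 4*5*6 = 3 - 20*6 = 3 - 1*120 = 3 - 120 = -117)
s(I, a) = (-117 + I)*(-5 + a) (s(I, a) = (I - 117)*(a + (0*I - 5)) = (-117 + I)*(a + (0 - 5)) = (-117 + I)*(a - 5) = (-117 + I)*(-5 + a))
(z(1)*s(2, R(-2)))*(-38) = (5*(585 - 117*3 - 5*2 + 2*3))*(-38) = (5*(585 - 351 - 10 + 6))*(-38) = (5*230)*(-38) = 1150*(-38) = -43700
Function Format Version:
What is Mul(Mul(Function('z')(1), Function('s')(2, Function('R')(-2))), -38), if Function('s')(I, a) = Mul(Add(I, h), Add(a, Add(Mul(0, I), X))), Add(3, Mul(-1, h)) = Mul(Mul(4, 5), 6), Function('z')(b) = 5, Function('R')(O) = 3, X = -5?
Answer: -43700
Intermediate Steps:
h = -117 (h = Add(3, Mul(-1, Mul(Mul(4, 5), 6))) = Add(3, Mul(-1, Mul(20, 6))) = Add(3, Mul(-1, 120)) = Add(3, -120) = -117)
Function('s')(I, a) = Mul(Add(-117, I), Add(-5, a)) (Function('s')(I, a) = Mul(Add(I, -117), Add(a, Add(Mul(0, I), -5))) = Mul(Add(-117, I), Add(a, Add(0, -5))) = Mul(Add(-117, I), Add(a, -5)) = Mul(Add(-117, I), Add(-5, a)))
Mul(Mul(Function('z')(1), Function('s')(2, Function('R')(-2))), -38) = Mul(Mul(5, Add(585, Mul(-117, 3), Mul(-5, 2), Mul(2, 3))), -38) = Mul(Mul(5, Add(585, -351, -10, 6)), -38) = Mul(Mul(5, 230), -38) = Mul(1150, -38) = -43700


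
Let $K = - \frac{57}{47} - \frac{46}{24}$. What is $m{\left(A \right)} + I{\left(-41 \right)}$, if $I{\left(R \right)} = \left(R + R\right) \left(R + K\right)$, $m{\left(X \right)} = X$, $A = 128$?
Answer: $\frac{1056545}{282} \approx 3746.6$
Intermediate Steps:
$K = - \frac{1765}{564}$ ($K = \left(-57\right) \frac{1}{47} - \frac{23}{12} = - \frac{57}{47} - \frac{23}{12} = - \frac{1765}{564} \approx -3.1294$)
$I{\left(R \right)} = 2 R \left(- \frac{1765}{564} + R\right)$ ($I{\left(R \right)} = \left(R + R\right) \left(R - \frac{1765}{564}\right) = 2 R \left(- \frac{1765}{564} + R\right)$)
$m{\left(A \right)} + I{\left(-41 \right)} = 128 + \frac{1}{282} \left(-41\right) \left(-1765 + 564 \left(-41\right)\right) = 128 + \frac{1}{282} \left(-41\right) \left(-1765 - 23124\right) = 128 + \frac{1}{282} \left(-41\right) \left(-24889\right) = 128 + \frac{1020449}{282} = \frac{1056545}{282}$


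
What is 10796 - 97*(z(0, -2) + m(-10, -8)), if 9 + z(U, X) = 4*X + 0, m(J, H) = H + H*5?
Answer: 17101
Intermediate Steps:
m(J, H) = 6*H (m(J, H) = H + 5*H = 6*H)
z(U, X) = -9 + 4*X (z(U, X) = -9 + (4*X + 0) = -9 + 4*X)
10796 - 97*(z(0, -2) + m(-10, -8)) = 10796 - 97*((-9 + 4*(-2)) + 6*(-8)) = 10796 - 97*((-9 - 8) - 48) = 10796 - 97*(-17 - 48) = 10796 - 97*(-65) = 10796 + 6305 = 17101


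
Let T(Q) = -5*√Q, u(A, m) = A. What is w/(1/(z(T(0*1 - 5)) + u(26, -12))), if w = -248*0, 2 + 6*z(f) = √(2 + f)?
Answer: 0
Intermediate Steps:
z(f) = -⅓ + √(2 + f)/6
w = 0
w/(1/(z(T(0*1 - 5)) + u(26, -12))) = 0/(1/((-⅓ + √(2 - 5*√(0*1 - 5))/6) + 26)) = 0/(1/((-⅓ + √(2 - 5*√(0 - 5))/6) + 26)) = 0/(1/((-⅓ + √(2 - 5*I*√5)/6) + 26)) = 0/(1/(77/3 + √(2 - 5*I*√5)/6)) = 0*(77/3 + √(2 - 5*I*√5)/6) = 0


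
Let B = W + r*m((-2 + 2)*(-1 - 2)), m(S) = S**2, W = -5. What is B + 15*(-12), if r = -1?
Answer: -185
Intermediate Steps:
B = -5 (B = -5 - ((-2 + 2)*(-1 - 2))**2 = -5 - (0*(-3))**2 = -5 - 1*0**2 = -5 - 1*0 = -5 + 0 = -5)
B + 15*(-12) = -5 + 15*(-12) = -5 - 180 = -185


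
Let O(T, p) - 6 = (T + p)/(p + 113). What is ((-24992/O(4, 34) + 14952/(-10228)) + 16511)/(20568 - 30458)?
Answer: -3680466239/2908203950 ≈ -1.2655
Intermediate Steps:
O(T, p) = 6 + (T + p)/(113 + p) (O(T, p) = 6 + (T + p)/(p + 113) = 6 + (T + p)/(113 + p))
((-24992/O(4, 34) + 14952/(-10228)) + 16511)/(20568 - 30458) = ((-24992*(113 + 34)/(678 + 4 + 7*34) + 14952/(-10228)) + 16511)/(20568 - 30458) = ((-24992*147/(678 + 4 + 238) + 14952*(-1/10228)) + 16511)/(-9890) = ((-24992/((1/147)*920) - 3738/2557) + 16511)*(-1/9890) = ((-24992/920/147 - 3738/2557) + 16511)*(-1/9890) = ((-24992*147/920 - 3738/2557) + 16511)*(-1/9890) = ((-459228/115 - 3738/2557) + 16511)*(-1/9890) = (-1174675866/294055 + 16511)*(-1/9890) = (3680466239/294055)*(-1/9890) = -3680466239/2908203950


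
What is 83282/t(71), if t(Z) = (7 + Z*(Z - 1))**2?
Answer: 83282/24770529 ≈ 0.0033621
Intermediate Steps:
t(Z) = (7 + Z*(-1 + Z))**2
83282/t(71) = 83282/((7 + 71**2 - 1*71)**2) = 83282/((7 + 5041 - 71)**2) = 83282/(4977**2) = 83282/24770529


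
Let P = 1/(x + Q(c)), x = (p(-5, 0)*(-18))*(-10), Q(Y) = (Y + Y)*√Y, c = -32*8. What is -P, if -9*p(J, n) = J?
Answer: -25/16779716 - 512*I/4194929 ≈ -1.4899e-6 - 0.00012205*I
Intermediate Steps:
p(J, n) = -J/9
c = -256
Q(Y) = 2*Y^(3/2) (Q(Y) = (2*Y)*√Y = 2*Y^(3/2))
x = 100 (x = (-⅑*(-5)*(-18))*(-10) = ((5/9)*(-18))*(-10) = -10*(-10) = 100)
P = (100 + 8192*I)/67118864 (P = 1/(100 + 2*(-256)^(3/2)) = 1/(100 + 2*(-4096*I)) = 1/(100 - 8192*I) = (100 + 8192*I)/67118864 ≈ 1.4899e-6 + 0.00012205*I)
-P = -(25/16779716 + 512*I/4194929) = -25/16779716 - 512*I/4194929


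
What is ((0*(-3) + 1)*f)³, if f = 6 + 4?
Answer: 1000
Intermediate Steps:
f = 10
((0*(-3) + 1)*f)³ = ((0*(-3) + 1)*10)³ = ((0 + 1)*10)³ = (1*10)³ = 10³ = 1000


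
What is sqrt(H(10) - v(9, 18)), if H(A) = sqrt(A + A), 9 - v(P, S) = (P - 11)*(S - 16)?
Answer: sqrt(-13 + 2*sqrt(5)) ≈ 2.9202*I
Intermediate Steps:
v(P, S) = 9 - (-16 + S)*(-11 + P) (v(P, S) = 9 - (P - 11)*(S - 16) = 9 - (-11 + P)*(-16 + S) = 9 - (-16 + S)*(-11 + P))
H(A) = sqrt(2)*sqrt(A) (H(A) = sqrt(2*A) = sqrt(2)*sqrt(A))
sqrt(H(10) - v(9, 18)) = sqrt(sqrt(2)*sqrt(10) - (-167 + 11*18 + 16*9 - 1*9*18)) = sqrt(2*sqrt(5) - (-167 + 198 + 144 - 162)) = sqrt(2*sqrt(5) - 1*13) = sqrt(2*sqrt(5) - 13) = sqrt(-13 + 2*sqrt(5))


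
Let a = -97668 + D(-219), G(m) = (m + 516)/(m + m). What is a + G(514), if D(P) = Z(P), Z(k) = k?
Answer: -50313403/514 ≈ -97886.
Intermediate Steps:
G(m) = (516 + m)/(2*m) (G(m) = (516 + m)/((2*m)) = (516 + m)*(1/(2*m)) = (516 + m)/(2*m))
D(P) = P
a = -97887 (a = -97668 - 219 = -97887)
a + G(514) = -97887 + (½)*(516 + 514)/514 = -97887 + (½)*(1/514)*1030 = -97887 + 515/514 = -50313403/514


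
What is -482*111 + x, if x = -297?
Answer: -53799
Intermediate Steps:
-482*111 + x = -482*111 - 297 = -53502 - 297 = -53799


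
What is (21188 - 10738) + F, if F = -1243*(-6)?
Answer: 17908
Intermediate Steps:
F = 7458
(21188 - 10738) + F = (21188 - 10738) + 7458 = 10450 + 7458 = 17908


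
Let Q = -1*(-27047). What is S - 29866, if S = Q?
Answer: -2819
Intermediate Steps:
Q = 27047
S = 27047
S - 29866 = 27047 - 29866 = -2819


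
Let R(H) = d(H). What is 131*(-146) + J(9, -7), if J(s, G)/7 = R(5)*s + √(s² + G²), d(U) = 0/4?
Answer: -19126 + 7*√130 ≈ -19046.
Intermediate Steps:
d(U) = 0 (d(U) = 0*(¼) = 0)
R(H) = 0
J(s, G) = 7*√(G² + s²) (J(s, G) = 7*(0*s + √(s² + G²)) = 7*(0 + √(G² + s²)) = 7*√(G² + s²))
131*(-146) + J(9, -7) = 131*(-146) + 7*√((-7)² + 9²) = -19126 + 7*√(49 + 81) = -19126 + 7*√130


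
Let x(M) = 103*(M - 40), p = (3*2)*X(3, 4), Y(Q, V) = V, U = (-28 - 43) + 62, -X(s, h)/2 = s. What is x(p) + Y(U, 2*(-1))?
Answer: -7830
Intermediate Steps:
X(s, h) = -2*s
U = -9 (U = -71 + 62 = -9)
p = -36 (p = (3*2)*(-2*3) = 6*(-6) = -36)
x(M) = -4120 + 103*M (x(M) = 103*(-40 + M) = -4120 + 103*M)
x(p) + Y(U, 2*(-1)) = (-4120 + 103*(-36)) + 2*(-1) = (-4120 - 3708) - 2 = -7828 - 2 = -7830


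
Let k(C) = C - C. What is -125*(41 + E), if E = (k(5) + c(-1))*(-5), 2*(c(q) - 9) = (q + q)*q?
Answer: 1125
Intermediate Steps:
c(q) = 9 + q**2 (c(q) = 9 + ((q + q)*q)/2 = 9 + ((2*q)*q)/2 = 9 + (2*q**2)/2 = 9 + q**2)
k(C) = 0
E = -50 (E = (0 + (9 + (-1)**2))*(-5) = (0 + (9 + 1))*(-5) = (0 + 10)*(-5) = 10*(-5) = -50)
-125*(41 + E) = -125*(41 - 50) = -125*(-9) = 1125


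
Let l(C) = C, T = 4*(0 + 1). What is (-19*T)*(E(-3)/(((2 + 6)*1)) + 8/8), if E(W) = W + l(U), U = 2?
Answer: -133/2 ≈ -66.500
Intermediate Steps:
T = 4 (T = 4*1 = 4)
E(W) = 2 + W (E(W) = W + 2 = 2 + W)
(-19*T)*(E(-3)/(((2 + 6)*1)) + 8/8) = (-19*4)*((2 - 3)/(((2 + 6)*1)) + 8/8) = -76*(-1/(8*1) + 8*(⅛)) = -76*(-1/8 + 1) = -76*(-1*⅛ + 1) = -76*(-⅛ + 1) = -76*7/8 = -133/2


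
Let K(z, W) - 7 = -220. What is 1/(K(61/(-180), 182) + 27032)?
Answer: 1/26819 ≈ 3.7287e-5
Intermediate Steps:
K(z, W) = -213 (K(z, W) = 7 - 220 = -213)
1/(K(61/(-180), 182) + 27032) = 1/(-213 + 27032) = 1/26819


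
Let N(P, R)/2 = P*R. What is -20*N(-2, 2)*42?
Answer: 6720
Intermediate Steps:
N(P, R) = 2*P*R (N(P, R) = 2*(P*R) = 2*P*R)
-20*N(-2, 2)*42 = -40*(-2)*2*42 = -20*(-8)*42 = 160*42 = 6720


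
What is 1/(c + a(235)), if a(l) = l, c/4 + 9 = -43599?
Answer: -1/174197 ≈ -5.7406e-6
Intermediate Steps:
c = -174432 (c = -36 + 4*(-43599) = -36 - 174396 = -174432)
1/(c + a(235)) = 1/(-174432 + 235) = 1/(-174197) = -1/174197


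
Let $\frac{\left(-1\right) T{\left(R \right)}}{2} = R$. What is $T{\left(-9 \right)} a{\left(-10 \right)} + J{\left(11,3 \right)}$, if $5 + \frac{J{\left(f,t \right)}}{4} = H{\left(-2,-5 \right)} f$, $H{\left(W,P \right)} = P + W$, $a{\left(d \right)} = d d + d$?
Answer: $1292$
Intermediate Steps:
$a{\left(d \right)} = d + d^{2}$ ($a{\left(d \right)} = d^{2} + d = d + d^{2}$)
$T{\left(R \right)} = - 2 R$
$J{\left(f,t \right)} = -20 - 28 f$ ($J{\left(f,t \right)} = -20 + 4 \left(-5 - 2\right) f = -20 + 4 \left(- 7 f\right) = -20 - 28 f$)
$T{\left(-9 \right)} a{\left(-10 \right)} + J{\left(11,3 \right)} = \left(-2\right) \left(-9\right) \left(- 10 \left(1 - 10\right)\right) - 328 = 18 \left(\left(-10\right) \left(-9\right)\right) - 328 = 18 \cdot 90 - 328 = 1620 - 328 = 1292$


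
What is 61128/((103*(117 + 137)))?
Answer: 30564/13081 ≈ 2.3365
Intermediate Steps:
61128/((103*(117 + 137))) = 61128/((103*254)) = 61128/26162 = 61128*(1/26162) = 30564/13081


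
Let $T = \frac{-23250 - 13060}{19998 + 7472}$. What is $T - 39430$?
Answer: $- \frac{108317841}{2747} \approx -39431.0$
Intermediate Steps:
$T = - \frac{3631}{2747}$ ($T = \frac{-23250 - 13060}{27470} = \left(-36310\right) \frac{1}{27470} = - \frac{3631}{2747} \approx -1.3218$)
$T - 39430 = - \frac{3631}{2747} - 39430 = - \frac{108317841}{2747}$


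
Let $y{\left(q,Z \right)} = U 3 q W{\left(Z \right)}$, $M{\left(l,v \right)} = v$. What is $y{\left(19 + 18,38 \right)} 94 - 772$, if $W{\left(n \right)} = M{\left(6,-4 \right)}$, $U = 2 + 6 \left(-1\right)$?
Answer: $166172$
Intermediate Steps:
$U = -4$ ($U = 2 - 6 = -4$)
$W{\left(n \right)} = -4$
$y{\left(q,Z \right)} = 48 q$ ($y{\left(q,Z \right)} = - 4 \cdot 3 q \left(-4\right) = - 4 \left(- 12 q\right) = 48 q$)
$y{\left(19 + 18,38 \right)} 94 - 772 = 48 \left(19 + 18\right) 94 - 772 = 48 \cdot 37 \cdot 94 - 772 = 1776 \cdot 94 - 772 = 166944 - 772 = 166172$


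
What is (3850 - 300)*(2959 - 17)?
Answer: 10444100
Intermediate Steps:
(3850 - 300)*(2959 - 17) = 3550*2942 = 10444100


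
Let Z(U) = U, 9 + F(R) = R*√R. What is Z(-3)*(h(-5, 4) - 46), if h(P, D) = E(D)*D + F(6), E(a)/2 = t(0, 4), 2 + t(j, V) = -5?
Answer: 333 - 18*√6 ≈ 288.91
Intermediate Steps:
t(j, V) = -7 (t(j, V) = -2 - 5 = -7)
E(a) = -14 (E(a) = 2*(-7) = -14)
F(R) = -9 + R^(3/2) (F(R) = -9 + R*√R = -9 + R^(3/2))
h(P, D) = -9 - 14*D + 6*√6 (h(P, D) = -14*D + (-9 + 6^(3/2)) = -14*D + (-9 + 6*√6) = -9 - 14*D + 6*√6)
Z(-3)*(h(-5, 4) - 46) = -3*((-9 - 14*4 + 6*√6) - 46) = -3*((-9 - 56 + 6*√6) - 46) = -3*((-65 + 6*√6) - 46) = -3*(-111 + 6*√6) = 333 - 18*√6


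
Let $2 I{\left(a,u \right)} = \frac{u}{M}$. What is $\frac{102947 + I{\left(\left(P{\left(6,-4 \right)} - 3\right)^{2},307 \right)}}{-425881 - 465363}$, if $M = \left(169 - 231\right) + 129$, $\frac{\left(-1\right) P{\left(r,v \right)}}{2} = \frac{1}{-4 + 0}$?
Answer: $- \frac{13795205}{119426696} \approx -0.11551$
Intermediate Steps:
$P{\left(r,v \right)} = \frac{1}{2}$ ($P{\left(r,v \right)} = - \frac{2}{-4 + 0} = - \frac{2}{-4} = \left(-2\right) \left(- \frac{1}{4}\right) = \frac{1}{2}$)
$M = 67$ ($M = -62 + 129 = 67$)
$I{\left(a,u \right)} = \frac{u}{134}$ ($I{\left(a,u \right)} = \frac{u \frac{1}{67}}{2} = \frac{\frac{1}{67} u}{2} = \frac{u}{134}$)
$\frac{102947 + I{\left(\left(P{\left(6,-4 \right)} - 3\right)^{2},307 \right)}}{-425881 - 465363} = \frac{102947 + \frac{1}{134} \cdot 307}{-425881 - 465363} = \frac{102947 + \frac{307}{134}}{-891244} = \frac{13795205}{134} \left(- \frac{1}{891244}\right) = - \frac{13795205}{119426696}$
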